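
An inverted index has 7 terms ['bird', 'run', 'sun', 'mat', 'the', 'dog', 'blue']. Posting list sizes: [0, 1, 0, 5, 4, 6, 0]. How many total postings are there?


Summing posting list sizes:
'bird': 0 postings
'run': 1 postings
'sun': 0 postings
'mat': 5 postings
'the': 4 postings
'dog': 6 postings
'blue': 0 postings
Total = 0 + 1 + 0 + 5 + 4 + 6 + 0 = 16

16


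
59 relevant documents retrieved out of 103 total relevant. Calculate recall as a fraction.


Recall = retrieved_relevant / total_relevant
= 59 / 103
= 59 / (59 + 44)
= 59/103

59/103


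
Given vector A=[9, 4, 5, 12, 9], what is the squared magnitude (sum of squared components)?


|A|^2 = sum of squared components
A[0]^2 = 9^2 = 81
A[1]^2 = 4^2 = 16
A[2]^2 = 5^2 = 25
A[3]^2 = 12^2 = 144
A[4]^2 = 9^2 = 81
Sum = 81 + 16 + 25 + 144 + 81 = 347

347


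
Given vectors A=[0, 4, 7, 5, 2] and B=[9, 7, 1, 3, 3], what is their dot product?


Dot product = sum of element-wise products
A[0]*B[0] = 0*9 = 0
A[1]*B[1] = 4*7 = 28
A[2]*B[2] = 7*1 = 7
A[3]*B[3] = 5*3 = 15
A[4]*B[4] = 2*3 = 6
Sum = 0 + 28 + 7 + 15 + 6 = 56

56


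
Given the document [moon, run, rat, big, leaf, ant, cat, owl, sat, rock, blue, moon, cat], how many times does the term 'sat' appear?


Document has 13 words
Scanning for 'sat':
Found at positions: [8]
Count = 1

1


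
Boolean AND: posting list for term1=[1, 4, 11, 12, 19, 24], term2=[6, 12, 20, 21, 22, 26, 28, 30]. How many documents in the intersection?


Boolean AND: find intersection of posting lists
term1 docs: [1, 4, 11, 12, 19, 24]
term2 docs: [6, 12, 20, 21, 22, 26, 28, 30]
Intersection: [12]
|intersection| = 1

1


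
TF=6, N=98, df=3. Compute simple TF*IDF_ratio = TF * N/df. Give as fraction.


TF * (N/df)
= 6 * (98/3)
= 6 * 98/3
= 196

196


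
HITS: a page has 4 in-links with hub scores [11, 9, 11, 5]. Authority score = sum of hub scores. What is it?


Authority = sum of hub scores of in-linkers
In-link 1: hub score = 11
In-link 2: hub score = 9
In-link 3: hub score = 11
In-link 4: hub score = 5
Authority = 11 + 9 + 11 + 5 = 36

36


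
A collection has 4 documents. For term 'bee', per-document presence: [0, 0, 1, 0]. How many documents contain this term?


Checking each document for 'bee':
Doc 1: absent
Doc 2: absent
Doc 3: present
Doc 4: absent
df = sum of presences = 0 + 0 + 1 + 0 = 1

1


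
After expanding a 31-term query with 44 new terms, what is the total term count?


Original terms: 31
Expansion terms: 44
Total = 31 + 44 = 75

75


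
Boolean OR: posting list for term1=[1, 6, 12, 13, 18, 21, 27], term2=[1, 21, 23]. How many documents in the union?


Boolean OR: find union of posting lists
term1 docs: [1, 6, 12, 13, 18, 21, 27]
term2 docs: [1, 21, 23]
Union: [1, 6, 12, 13, 18, 21, 23, 27]
|union| = 8

8


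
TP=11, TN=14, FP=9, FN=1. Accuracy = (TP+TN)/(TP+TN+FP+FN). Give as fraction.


Accuracy = (TP + TN) / (TP + TN + FP + FN)
TP + TN = 11 + 14 = 25
Total = 11 + 14 + 9 + 1 = 35
Accuracy = 25 / 35 = 5/7

5/7


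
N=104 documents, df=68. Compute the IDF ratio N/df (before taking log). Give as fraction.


IDF ratio = N / df
= 104 / 68
= 26/17

26/17


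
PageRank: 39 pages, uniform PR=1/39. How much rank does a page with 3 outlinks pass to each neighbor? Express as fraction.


Initial PR = 1/39 = 1/39
Outlinks = 3
Contribution per link = PR / outlinks
= 1/39 / 3
= 1/117

1/117


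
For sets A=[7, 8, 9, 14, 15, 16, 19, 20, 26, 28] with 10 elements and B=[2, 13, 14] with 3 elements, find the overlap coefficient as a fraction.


A intersect B = [14]
|A intersect B| = 1
min(|A|, |B|) = min(10, 3) = 3
Overlap = 1 / 3 = 1/3

1/3


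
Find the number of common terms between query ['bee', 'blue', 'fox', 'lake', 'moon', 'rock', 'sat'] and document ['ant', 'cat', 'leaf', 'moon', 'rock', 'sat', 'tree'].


Query terms: ['bee', 'blue', 'fox', 'lake', 'moon', 'rock', 'sat']
Document terms: ['ant', 'cat', 'leaf', 'moon', 'rock', 'sat', 'tree']
Common terms: ['moon', 'rock', 'sat']
Overlap count = 3

3


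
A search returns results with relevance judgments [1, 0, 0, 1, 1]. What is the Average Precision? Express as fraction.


Computing P@k for each relevant position:
Position 1: relevant, P@1 = 1/1 = 1
Position 2: not relevant
Position 3: not relevant
Position 4: relevant, P@4 = 2/4 = 1/2
Position 5: relevant, P@5 = 3/5 = 3/5
Sum of P@k = 1 + 1/2 + 3/5 = 21/10
AP = 21/10 / 3 = 7/10

7/10


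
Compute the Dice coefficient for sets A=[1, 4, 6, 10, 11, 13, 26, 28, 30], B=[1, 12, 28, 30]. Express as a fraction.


A intersect B = [1, 28, 30]
|A intersect B| = 3
|A| = 9, |B| = 4
Dice = 2*3 / (9+4)
= 6 / 13 = 6/13

6/13


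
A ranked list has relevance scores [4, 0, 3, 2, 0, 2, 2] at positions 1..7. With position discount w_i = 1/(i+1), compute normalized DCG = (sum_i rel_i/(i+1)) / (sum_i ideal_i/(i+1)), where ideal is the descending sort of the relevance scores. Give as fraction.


Position discount weights w_i = 1/(i+1) for i=1..7:
Weights = [1/2, 1/3, 1/4, 1/5, 1/6, 1/7, 1/8]
Actual relevance: [4, 0, 3, 2, 0, 2, 2]
DCG = 4/2 + 0/3 + 3/4 + 2/5 + 0/6 + 2/7 + 2/8 = 129/35
Ideal relevance (sorted desc): [4, 3, 2, 2, 2, 0, 0]
Ideal DCG = 4/2 + 3/3 + 2/4 + 2/5 + 2/6 + 0/7 + 0/8 = 127/30
nDCG = DCG / ideal_DCG = 129/35 / 127/30 = 774/889

774/889


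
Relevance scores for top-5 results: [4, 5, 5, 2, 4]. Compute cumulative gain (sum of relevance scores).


Cumulative Gain = sum of relevance scores
Position 1: rel=4, running sum=4
Position 2: rel=5, running sum=9
Position 3: rel=5, running sum=14
Position 4: rel=2, running sum=16
Position 5: rel=4, running sum=20
CG = 20

20


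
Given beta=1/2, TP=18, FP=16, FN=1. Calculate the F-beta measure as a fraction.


P = TP/(TP+FP) = 18/34 = 9/17
R = TP/(TP+FN) = 18/19 = 18/19
beta^2 = 1/2^2 = 1/4
(1 + beta^2) = 5/4
Numerator = (1+beta^2)*P*R = 405/646
Denominator = beta^2*P + R = 9/68 + 18/19 = 1395/1292
F_beta = 18/31

18/31


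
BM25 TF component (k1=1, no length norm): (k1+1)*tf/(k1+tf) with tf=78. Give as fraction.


BM25 TF component = (k1+1)*tf / (k1+tf)
k1 = 1, tf = 78
Numerator = (1+1)*78 = 156
Denominator = 1 + 78 = 79
= 156/79 = 156/79

156/79


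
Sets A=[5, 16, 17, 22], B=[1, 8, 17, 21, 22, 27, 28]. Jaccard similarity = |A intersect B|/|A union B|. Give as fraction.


A intersect B = [17, 22]
|A intersect B| = 2
A union B = [1, 5, 8, 16, 17, 21, 22, 27, 28]
|A union B| = 9
Jaccard = 2/9 = 2/9

2/9


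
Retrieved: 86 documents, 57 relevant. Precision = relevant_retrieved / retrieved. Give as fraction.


Precision = relevant_retrieved / total_retrieved
= 57 / 86
= 57 / (57 + 29)
= 57/86

57/86


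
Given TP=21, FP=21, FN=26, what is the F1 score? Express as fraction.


F1 = 2 * P * R / (P + R)
P = TP/(TP+FP) = 21/42 = 1/2
R = TP/(TP+FN) = 21/47 = 21/47
2 * P * R = 2 * 1/2 * 21/47 = 21/47
P + R = 1/2 + 21/47 = 89/94
F1 = 21/47 / 89/94 = 42/89

42/89


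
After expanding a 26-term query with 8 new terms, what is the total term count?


Original terms: 26
Expansion terms: 8
Total = 26 + 8 = 34

34


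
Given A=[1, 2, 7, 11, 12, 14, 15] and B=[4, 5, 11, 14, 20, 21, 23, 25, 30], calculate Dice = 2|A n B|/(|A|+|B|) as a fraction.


A intersect B = [11, 14]
|A intersect B| = 2
|A| = 7, |B| = 9
Dice = 2*2 / (7+9)
= 4 / 16 = 1/4

1/4


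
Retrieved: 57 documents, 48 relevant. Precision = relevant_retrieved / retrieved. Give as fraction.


Precision = relevant_retrieved / total_retrieved
= 48 / 57
= 48 / (48 + 9)
= 16/19

16/19


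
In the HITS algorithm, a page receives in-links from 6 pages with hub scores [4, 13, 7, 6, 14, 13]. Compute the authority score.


Authority = sum of hub scores of in-linkers
In-link 1: hub score = 4
In-link 2: hub score = 13
In-link 3: hub score = 7
In-link 4: hub score = 6
In-link 5: hub score = 14
In-link 6: hub score = 13
Authority = 4 + 13 + 7 + 6 + 14 + 13 = 57

57


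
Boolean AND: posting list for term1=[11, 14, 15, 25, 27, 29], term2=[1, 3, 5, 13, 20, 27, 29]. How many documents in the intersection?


Boolean AND: find intersection of posting lists
term1 docs: [11, 14, 15, 25, 27, 29]
term2 docs: [1, 3, 5, 13, 20, 27, 29]
Intersection: [27, 29]
|intersection| = 2

2


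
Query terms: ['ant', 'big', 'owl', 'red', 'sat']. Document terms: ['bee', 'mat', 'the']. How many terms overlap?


Query terms: ['ant', 'big', 'owl', 'red', 'sat']
Document terms: ['bee', 'mat', 'the']
Common terms: []
Overlap count = 0

0


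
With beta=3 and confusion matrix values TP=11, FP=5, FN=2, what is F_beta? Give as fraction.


P = TP/(TP+FP) = 11/16 = 11/16
R = TP/(TP+FN) = 11/13 = 11/13
beta^2 = 3^2 = 9
(1 + beta^2) = 10
Numerator = (1+beta^2)*P*R = 605/104
Denominator = beta^2*P + R = 99/16 + 11/13 = 1463/208
F_beta = 110/133

110/133


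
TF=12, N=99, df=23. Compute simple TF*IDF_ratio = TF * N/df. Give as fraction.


TF * (N/df)
= 12 * (99/23)
= 12 * 99/23
= 1188/23

1188/23


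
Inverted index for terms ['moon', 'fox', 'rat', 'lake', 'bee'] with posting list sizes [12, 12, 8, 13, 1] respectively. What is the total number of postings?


Summing posting list sizes:
'moon': 12 postings
'fox': 12 postings
'rat': 8 postings
'lake': 13 postings
'bee': 1 postings
Total = 12 + 12 + 8 + 13 + 1 = 46

46


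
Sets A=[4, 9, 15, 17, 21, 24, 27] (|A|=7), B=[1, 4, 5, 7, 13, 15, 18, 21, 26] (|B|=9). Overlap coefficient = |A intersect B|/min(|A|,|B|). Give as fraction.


A intersect B = [4, 15, 21]
|A intersect B| = 3
min(|A|, |B|) = min(7, 9) = 7
Overlap = 3 / 7 = 3/7

3/7


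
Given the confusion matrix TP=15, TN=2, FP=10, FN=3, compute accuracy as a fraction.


Accuracy = (TP + TN) / (TP + TN + FP + FN)
TP + TN = 15 + 2 = 17
Total = 15 + 2 + 10 + 3 = 30
Accuracy = 17 / 30 = 17/30

17/30


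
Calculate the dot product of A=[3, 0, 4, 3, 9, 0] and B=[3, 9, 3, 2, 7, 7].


Dot product = sum of element-wise products
A[0]*B[0] = 3*3 = 9
A[1]*B[1] = 0*9 = 0
A[2]*B[2] = 4*3 = 12
A[3]*B[3] = 3*2 = 6
A[4]*B[4] = 9*7 = 63
A[5]*B[5] = 0*7 = 0
Sum = 9 + 0 + 12 + 6 + 63 + 0 = 90

90


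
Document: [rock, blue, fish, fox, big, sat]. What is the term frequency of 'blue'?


Document has 6 words
Scanning for 'blue':
Found at positions: [1]
Count = 1

1


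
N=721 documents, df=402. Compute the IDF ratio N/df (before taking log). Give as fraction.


IDF ratio = N / df
= 721 / 402
= 721/402

721/402


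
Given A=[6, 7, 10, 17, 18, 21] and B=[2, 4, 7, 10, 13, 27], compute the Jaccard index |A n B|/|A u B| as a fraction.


A intersect B = [7, 10]
|A intersect B| = 2
A union B = [2, 4, 6, 7, 10, 13, 17, 18, 21, 27]
|A union B| = 10
Jaccard = 2/10 = 1/5

1/5


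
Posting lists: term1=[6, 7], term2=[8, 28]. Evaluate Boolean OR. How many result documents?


Boolean OR: find union of posting lists
term1 docs: [6, 7]
term2 docs: [8, 28]
Union: [6, 7, 8, 28]
|union| = 4

4


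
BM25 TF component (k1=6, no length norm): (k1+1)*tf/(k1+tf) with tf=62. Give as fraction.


BM25 TF component = (k1+1)*tf / (k1+tf)
k1 = 6, tf = 62
Numerator = (6+1)*62 = 434
Denominator = 6 + 62 = 68
= 434/68 = 217/34

217/34


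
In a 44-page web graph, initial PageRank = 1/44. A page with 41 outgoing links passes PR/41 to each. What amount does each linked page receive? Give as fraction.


Initial PR = 1/44 = 1/44
Outlinks = 41
Contribution per link = PR / outlinks
= 1/44 / 41
= 1/1804

1/1804


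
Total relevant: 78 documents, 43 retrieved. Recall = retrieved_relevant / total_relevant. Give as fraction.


Recall = retrieved_relevant / total_relevant
= 43 / 78
= 43 / (43 + 35)
= 43/78

43/78


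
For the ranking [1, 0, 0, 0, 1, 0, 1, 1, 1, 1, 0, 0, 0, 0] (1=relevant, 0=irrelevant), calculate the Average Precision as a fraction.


Computing P@k for each relevant position:
Position 1: relevant, P@1 = 1/1 = 1
Position 2: not relevant
Position 3: not relevant
Position 4: not relevant
Position 5: relevant, P@5 = 2/5 = 2/5
Position 6: not relevant
Position 7: relevant, P@7 = 3/7 = 3/7
Position 8: relevant, P@8 = 4/8 = 1/2
Position 9: relevant, P@9 = 5/9 = 5/9
Position 10: relevant, P@10 = 6/10 = 3/5
Position 11: not relevant
Position 12: not relevant
Position 13: not relevant
Position 14: not relevant
Sum of P@k = 1 + 2/5 + 3/7 + 1/2 + 5/9 + 3/5 = 439/126
AP = 439/126 / 6 = 439/756

439/756


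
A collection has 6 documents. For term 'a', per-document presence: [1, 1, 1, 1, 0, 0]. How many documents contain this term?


Checking each document for 'a':
Doc 1: present
Doc 2: present
Doc 3: present
Doc 4: present
Doc 5: absent
Doc 6: absent
df = sum of presences = 1 + 1 + 1 + 1 + 0 + 0 = 4

4


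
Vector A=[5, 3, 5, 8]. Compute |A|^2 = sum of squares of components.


|A|^2 = sum of squared components
A[0]^2 = 5^2 = 25
A[1]^2 = 3^2 = 9
A[2]^2 = 5^2 = 25
A[3]^2 = 8^2 = 64
Sum = 25 + 9 + 25 + 64 = 123

123


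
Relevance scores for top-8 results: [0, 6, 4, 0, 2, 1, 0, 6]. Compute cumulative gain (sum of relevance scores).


Cumulative Gain = sum of relevance scores
Position 1: rel=0, running sum=0
Position 2: rel=6, running sum=6
Position 3: rel=4, running sum=10
Position 4: rel=0, running sum=10
Position 5: rel=2, running sum=12
Position 6: rel=1, running sum=13
Position 7: rel=0, running sum=13
Position 8: rel=6, running sum=19
CG = 19

19


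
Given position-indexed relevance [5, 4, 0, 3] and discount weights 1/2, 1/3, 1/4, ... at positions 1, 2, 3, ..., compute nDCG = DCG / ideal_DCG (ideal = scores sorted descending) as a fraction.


Position discount weights w_i = 1/(i+1) for i=1..4:
Weights = [1/2, 1/3, 1/4, 1/5]
Actual relevance: [5, 4, 0, 3]
DCG = 5/2 + 4/3 + 0/4 + 3/5 = 133/30
Ideal relevance (sorted desc): [5, 4, 3, 0]
Ideal DCG = 5/2 + 4/3 + 3/4 + 0/5 = 55/12
nDCG = DCG / ideal_DCG = 133/30 / 55/12 = 266/275

266/275


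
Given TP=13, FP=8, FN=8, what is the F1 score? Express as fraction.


F1 = 2 * P * R / (P + R)
P = TP/(TP+FP) = 13/21 = 13/21
R = TP/(TP+FN) = 13/21 = 13/21
2 * P * R = 2 * 13/21 * 13/21 = 338/441
P + R = 13/21 + 13/21 = 26/21
F1 = 338/441 / 26/21 = 13/21

13/21


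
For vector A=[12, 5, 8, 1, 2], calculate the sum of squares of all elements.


|A|^2 = sum of squared components
A[0]^2 = 12^2 = 144
A[1]^2 = 5^2 = 25
A[2]^2 = 8^2 = 64
A[3]^2 = 1^2 = 1
A[4]^2 = 2^2 = 4
Sum = 144 + 25 + 64 + 1 + 4 = 238

238


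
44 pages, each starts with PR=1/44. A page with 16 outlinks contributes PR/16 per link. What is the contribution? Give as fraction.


Initial PR = 1/44 = 1/44
Outlinks = 16
Contribution per link = PR / outlinks
= 1/44 / 16
= 1/704

1/704


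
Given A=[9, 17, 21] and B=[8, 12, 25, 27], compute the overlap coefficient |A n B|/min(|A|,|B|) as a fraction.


A intersect B = []
|A intersect B| = 0
min(|A|, |B|) = min(3, 4) = 3
Overlap = 0 / 3 = 0

0


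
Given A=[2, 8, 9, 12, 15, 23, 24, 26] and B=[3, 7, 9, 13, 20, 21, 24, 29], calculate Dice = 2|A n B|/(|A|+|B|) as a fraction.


A intersect B = [9, 24]
|A intersect B| = 2
|A| = 8, |B| = 8
Dice = 2*2 / (8+8)
= 4 / 16 = 1/4

1/4


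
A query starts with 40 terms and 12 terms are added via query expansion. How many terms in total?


Original terms: 40
Expansion terms: 12
Total = 40 + 12 = 52

52


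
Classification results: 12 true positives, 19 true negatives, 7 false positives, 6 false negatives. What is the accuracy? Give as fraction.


Accuracy = (TP + TN) / (TP + TN + FP + FN)
TP + TN = 12 + 19 = 31
Total = 12 + 19 + 7 + 6 = 44
Accuracy = 31 / 44 = 31/44

31/44


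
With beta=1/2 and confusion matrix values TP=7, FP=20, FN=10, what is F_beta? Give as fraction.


P = TP/(TP+FP) = 7/27 = 7/27
R = TP/(TP+FN) = 7/17 = 7/17
beta^2 = 1/2^2 = 1/4
(1 + beta^2) = 5/4
Numerator = (1+beta^2)*P*R = 245/1836
Denominator = beta^2*P + R = 7/108 + 7/17 = 875/1836
F_beta = 7/25

7/25


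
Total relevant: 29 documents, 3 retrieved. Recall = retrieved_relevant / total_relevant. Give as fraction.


Recall = retrieved_relevant / total_relevant
= 3 / 29
= 3 / (3 + 26)
= 3/29

3/29


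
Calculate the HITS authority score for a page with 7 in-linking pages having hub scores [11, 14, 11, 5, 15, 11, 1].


Authority = sum of hub scores of in-linkers
In-link 1: hub score = 11
In-link 2: hub score = 14
In-link 3: hub score = 11
In-link 4: hub score = 5
In-link 5: hub score = 15
In-link 6: hub score = 11
In-link 7: hub score = 1
Authority = 11 + 14 + 11 + 5 + 15 + 11 + 1 = 68

68


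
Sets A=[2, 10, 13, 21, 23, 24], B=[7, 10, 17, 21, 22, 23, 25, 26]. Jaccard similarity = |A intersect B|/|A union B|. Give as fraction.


A intersect B = [10, 21, 23]
|A intersect B| = 3
A union B = [2, 7, 10, 13, 17, 21, 22, 23, 24, 25, 26]
|A union B| = 11
Jaccard = 3/11 = 3/11

3/11


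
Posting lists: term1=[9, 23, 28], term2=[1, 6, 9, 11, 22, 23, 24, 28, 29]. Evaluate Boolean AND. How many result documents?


Boolean AND: find intersection of posting lists
term1 docs: [9, 23, 28]
term2 docs: [1, 6, 9, 11, 22, 23, 24, 28, 29]
Intersection: [9, 23, 28]
|intersection| = 3

3


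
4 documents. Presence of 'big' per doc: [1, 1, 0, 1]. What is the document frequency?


Checking each document for 'big':
Doc 1: present
Doc 2: present
Doc 3: absent
Doc 4: present
df = sum of presences = 1 + 1 + 0 + 1 = 3

3


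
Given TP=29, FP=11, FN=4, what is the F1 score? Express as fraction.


F1 = 2 * P * R / (P + R)
P = TP/(TP+FP) = 29/40 = 29/40
R = TP/(TP+FN) = 29/33 = 29/33
2 * P * R = 2 * 29/40 * 29/33 = 841/660
P + R = 29/40 + 29/33 = 2117/1320
F1 = 841/660 / 2117/1320 = 58/73

58/73


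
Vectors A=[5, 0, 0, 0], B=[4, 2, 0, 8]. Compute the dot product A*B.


Dot product = sum of element-wise products
A[0]*B[0] = 5*4 = 20
A[1]*B[1] = 0*2 = 0
A[2]*B[2] = 0*0 = 0
A[3]*B[3] = 0*8 = 0
Sum = 20 + 0 + 0 + 0 = 20

20


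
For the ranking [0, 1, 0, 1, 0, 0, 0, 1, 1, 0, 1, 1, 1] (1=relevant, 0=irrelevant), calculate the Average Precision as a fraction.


Computing P@k for each relevant position:
Position 1: not relevant
Position 2: relevant, P@2 = 1/2 = 1/2
Position 3: not relevant
Position 4: relevant, P@4 = 2/4 = 1/2
Position 5: not relevant
Position 6: not relevant
Position 7: not relevant
Position 8: relevant, P@8 = 3/8 = 3/8
Position 9: relevant, P@9 = 4/9 = 4/9
Position 10: not relevant
Position 11: relevant, P@11 = 5/11 = 5/11
Position 12: relevant, P@12 = 6/12 = 1/2
Position 13: relevant, P@13 = 7/13 = 7/13
Sum of P@k = 1/2 + 1/2 + 3/8 + 4/9 + 5/11 + 1/2 + 7/13 = 34105/10296
AP = 34105/10296 / 7 = 34105/72072

34105/72072


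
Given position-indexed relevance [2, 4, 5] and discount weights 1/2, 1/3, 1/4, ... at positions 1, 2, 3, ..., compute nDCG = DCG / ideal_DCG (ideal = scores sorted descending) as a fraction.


Position discount weights w_i = 1/(i+1) for i=1..3:
Weights = [1/2, 1/3, 1/4]
Actual relevance: [2, 4, 5]
DCG = 2/2 + 4/3 + 5/4 = 43/12
Ideal relevance (sorted desc): [5, 4, 2]
Ideal DCG = 5/2 + 4/3 + 2/4 = 13/3
nDCG = DCG / ideal_DCG = 43/12 / 13/3 = 43/52

43/52


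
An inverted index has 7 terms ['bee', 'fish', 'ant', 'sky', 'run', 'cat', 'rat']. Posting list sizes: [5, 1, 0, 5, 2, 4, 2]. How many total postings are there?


Summing posting list sizes:
'bee': 5 postings
'fish': 1 postings
'ant': 0 postings
'sky': 5 postings
'run': 2 postings
'cat': 4 postings
'rat': 2 postings
Total = 5 + 1 + 0 + 5 + 2 + 4 + 2 = 19

19


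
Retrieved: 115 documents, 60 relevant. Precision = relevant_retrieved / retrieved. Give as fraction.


Precision = relevant_retrieved / total_retrieved
= 60 / 115
= 60 / (60 + 55)
= 12/23

12/23


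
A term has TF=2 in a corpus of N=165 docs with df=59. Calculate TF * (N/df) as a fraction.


TF * (N/df)
= 2 * (165/59)
= 2 * 165/59
= 330/59

330/59


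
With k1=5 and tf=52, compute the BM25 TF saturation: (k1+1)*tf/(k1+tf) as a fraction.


BM25 TF component = (k1+1)*tf / (k1+tf)
k1 = 5, tf = 52
Numerator = (5+1)*52 = 312
Denominator = 5 + 52 = 57
= 312/57 = 104/19

104/19


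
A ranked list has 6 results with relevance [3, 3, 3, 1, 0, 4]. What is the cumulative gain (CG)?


Cumulative Gain = sum of relevance scores
Position 1: rel=3, running sum=3
Position 2: rel=3, running sum=6
Position 3: rel=3, running sum=9
Position 4: rel=1, running sum=10
Position 5: rel=0, running sum=10
Position 6: rel=4, running sum=14
CG = 14

14


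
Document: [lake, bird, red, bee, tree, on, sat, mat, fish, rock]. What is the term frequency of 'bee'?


Document has 10 words
Scanning for 'bee':
Found at positions: [3]
Count = 1

1


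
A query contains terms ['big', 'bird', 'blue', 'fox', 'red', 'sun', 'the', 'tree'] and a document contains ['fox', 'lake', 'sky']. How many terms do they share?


Query terms: ['big', 'bird', 'blue', 'fox', 'red', 'sun', 'the', 'tree']
Document terms: ['fox', 'lake', 'sky']
Common terms: ['fox']
Overlap count = 1

1


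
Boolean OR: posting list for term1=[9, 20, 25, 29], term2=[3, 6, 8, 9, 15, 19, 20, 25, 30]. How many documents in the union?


Boolean OR: find union of posting lists
term1 docs: [9, 20, 25, 29]
term2 docs: [3, 6, 8, 9, 15, 19, 20, 25, 30]
Union: [3, 6, 8, 9, 15, 19, 20, 25, 29, 30]
|union| = 10

10


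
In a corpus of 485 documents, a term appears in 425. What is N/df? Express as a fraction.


IDF ratio = N / df
= 485 / 425
= 97/85

97/85


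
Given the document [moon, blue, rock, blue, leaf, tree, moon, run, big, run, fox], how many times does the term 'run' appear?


Document has 11 words
Scanning for 'run':
Found at positions: [7, 9]
Count = 2

2


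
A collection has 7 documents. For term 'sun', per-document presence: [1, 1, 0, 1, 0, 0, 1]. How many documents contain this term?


Checking each document for 'sun':
Doc 1: present
Doc 2: present
Doc 3: absent
Doc 4: present
Doc 5: absent
Doc 6: absent
Doc 7: present
df = sum of presences = 1 + 1 + 0 + 1 + 0 + 0 + 1 = 4

4


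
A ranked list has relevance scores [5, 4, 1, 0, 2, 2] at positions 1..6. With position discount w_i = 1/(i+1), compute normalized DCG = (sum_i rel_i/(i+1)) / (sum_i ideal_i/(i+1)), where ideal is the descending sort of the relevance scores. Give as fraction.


Position discount weights w_i = 1/(i+1) for i=1..6:
Weights = [1/2, 1/3, 1/4, 1/5, 1/6, 1/7]
Actual relevance: [5, 4, 1, 0, 2, 2]
DCG = 5/2 + 4/3 + 1/4 + 0/5 + 2/6 + 2/7 = 395/84
Ideal relevance (sorted desc): [5, 4, 2, 2, 1, 0]
Ideal DCG = 5/2 + 4/3 + 2/4 + 2/5 + 1/6 + 0/7 = 49/10
nDCG = DCG / ideal_DCG = 395/84 / 49/10 = 1975/2058

1975/2058


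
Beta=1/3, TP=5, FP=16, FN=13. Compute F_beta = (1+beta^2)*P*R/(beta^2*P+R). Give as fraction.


P = TP/(TP+FP) = 5/21 = 5/21
R = TP/(TP+FN) = 5/18 = 5/18
beta^2 = 1/3^2 = 1/9
(1 + beta^2) = 10/9
Numerator = (1+beta^2)*P*R = 125/1701
Denominator = beta^2*P + R = 5/189 + 5/18 = 115/378
F_beta = 50/207

50/207


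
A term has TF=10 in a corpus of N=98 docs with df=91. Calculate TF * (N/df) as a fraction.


TF * (N/df)
= 10 * (98/91)
= 10 * 14/13
= 140/13

140/13


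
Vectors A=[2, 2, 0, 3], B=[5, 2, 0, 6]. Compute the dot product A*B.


Dot product = sum of element-wise products
A[0]*B[0] = 2*5 = 10
A[1]*B[1] = 2*2 = 4
A[2]*B[2] = 0*0 = 0
A[3]*B[3] = 3*6 = 18
Sum = 10 + 4 + 0 + 18 = 32

32


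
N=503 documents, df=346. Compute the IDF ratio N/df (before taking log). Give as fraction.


IDF ratio = N / df
= 503 / 346
= 503/346

503/346


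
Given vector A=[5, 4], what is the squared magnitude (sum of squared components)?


|A|^2 = sum of squared components
A[0]^2 = 5^2 = 25
A[1]^2 = 4^2 = 16
Sum = 25 + 16 = 41

41


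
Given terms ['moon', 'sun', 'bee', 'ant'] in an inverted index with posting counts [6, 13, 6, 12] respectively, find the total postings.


Summing posting list sizes:
'moon': 6 postings
'sun': 13 postings
'bee': 6 postings
'ant': 12 postings
Total = 6 + 13 + 6 + 12 = 37

37


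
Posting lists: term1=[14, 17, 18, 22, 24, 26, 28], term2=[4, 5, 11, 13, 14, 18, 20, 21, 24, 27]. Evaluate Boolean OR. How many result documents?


Boolean OR: find union of posting lists
term1 docs: [14, 17, 18, 22, 24, 26, 28]
term2 docs: [4, 5, 11, 13, 14, 18, 20, 21, 24, 27]
Union: [4, 5, 11, 13, 14, 17, 18, 20, 21, 22, 24, 26, 27, 28]
|union| = 14

14


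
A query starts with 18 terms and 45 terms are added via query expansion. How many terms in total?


Original terms: 18
Expansion terms: 45
Total = 18 + 45 = 63

63


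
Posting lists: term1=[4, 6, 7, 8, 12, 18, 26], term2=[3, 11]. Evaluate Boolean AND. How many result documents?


Boolean AND: find intersection of posting lists
term1 docs: [4, 6, 7, 8, 12, 18, 26]
term2 docs: [3, 11]
Intersection: []
|intersection| = 0

0


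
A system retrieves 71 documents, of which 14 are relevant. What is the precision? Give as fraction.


Precision = relevant_retrieved / total_retrieved
= 14 / 71
= 14 / (14 + 57)
= 14/71

14/71


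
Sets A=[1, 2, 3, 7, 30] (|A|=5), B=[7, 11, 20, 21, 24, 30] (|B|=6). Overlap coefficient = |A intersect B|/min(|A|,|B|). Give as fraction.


A intersect B = [7, 30]
|A intersect B| = 2
min(|A|, |B|) = min(5, 6) = 5
Overlap = 2 / 5 = 2/5

2/5


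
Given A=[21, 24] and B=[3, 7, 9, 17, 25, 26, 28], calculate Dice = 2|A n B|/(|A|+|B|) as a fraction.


A intersect B = []
|A intersect B| = 0
|A| = 2, |B| = 7
Dice = 2*0 / (2+7)
= 0 / 9 = 0

0


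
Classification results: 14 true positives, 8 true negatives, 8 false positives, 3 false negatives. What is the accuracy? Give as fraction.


Accuracy = (TP + TN) / (TP + TN + FP + FN)
TP + TN = 14 + 8 = 22
Total = 14 + 8 + 8 + 3 = 33
Accuracy = 22 / 33 = 2/3

2/3


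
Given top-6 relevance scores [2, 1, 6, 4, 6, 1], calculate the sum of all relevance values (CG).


Cumulative Gain = sum of relevance scores
Position 1: rel=2, running sum=2
Position 2: rel=1, running sum=3
Position 3: rel=6, running sum=9
Position 4: rel=4, running sum=13
Position 5: rel=6, running sum=19
Position 6: rel=1, running sum=20
CG = 20

20


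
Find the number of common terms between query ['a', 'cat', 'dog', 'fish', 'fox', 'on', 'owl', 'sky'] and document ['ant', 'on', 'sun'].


Query terms: ['a', 'cat', 'dog', 'fish', 'fox', 'on', 'owl', 'sky']
Document terms: ['ant', 'on', 'sun']
Common terms: ['on']
Overlap count = 1

1


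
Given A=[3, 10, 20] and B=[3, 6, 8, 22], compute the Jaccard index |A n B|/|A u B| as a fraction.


A intersect B = [3]
|A intersect B| = 1
A union B = [3, 6, 8, 10, 20, 22]
|A union B| = 6
Jaccard = 1/6 = 1/6

1/6


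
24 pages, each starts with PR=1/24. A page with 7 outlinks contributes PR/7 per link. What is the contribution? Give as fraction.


Initial PR = 1/24 = 1/24
Outlinks = 7
Contribution per link = PR / outlinks
= 1/24 / 7
= 1/168

1/168


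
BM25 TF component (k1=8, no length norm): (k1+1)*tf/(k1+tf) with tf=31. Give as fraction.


BM25 TF component = (k1+1)*tf / (k1+tf)
k1 = 8, tf = 31
Numerator = (8+1)*31 = 279
Denominator = 8 + 31 = 39
= 279/39 = 93/13

93/13


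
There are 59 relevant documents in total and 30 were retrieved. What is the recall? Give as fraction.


Recall = retrieved_relevant / total_relevant
= 30 / 59
= 30 / (30 + 29)
= 30/59

30/59


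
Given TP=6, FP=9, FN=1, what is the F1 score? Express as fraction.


F1 = 2 * P * R / (P + R)
P = TP/(TP+FP) = 6/15 = 2/5
R = TP/(TP+FN) = 6/7 = 6/7
2 * P * R = 2 * 2/5 * 6/7 = 24/35
P + R = 2/5 + 6/7 = 44/35
F1 = 24/35 / 44/35 = 6/11

6/11


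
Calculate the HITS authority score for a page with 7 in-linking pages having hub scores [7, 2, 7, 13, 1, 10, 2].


Authority = sum of hub scores of in-linkers
In-link 1: hub score = 7
In-link 2: hub score = 2
In-link 3: hub score = 7
In-link 4: hub score = 13
In-link 5: hub score = 1
In-link 6: hub score = 10
In-link 7: hub score = 2
Authority = 7 + 2 + 7 + 13 + 1 + 10 + 2 = 42

42


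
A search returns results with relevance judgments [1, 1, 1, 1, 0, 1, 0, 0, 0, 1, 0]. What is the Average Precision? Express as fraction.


Computing P@k for each relevant position:
Position 1: relevant, P@1 = 1/1 = 1
Position 2: relevant, P@2 = 2/2 = 1
Position 3: relevant, P@3 = 3/3 = 1
Position 4: relevant, P@4 = 4/4 = 1
Position 5: not relevant
Position 6: relevant, P@6 = 5/6 = 5/6
Position 7: not relevant
Position 8: not relevant
Position 9: not relevant
Position 10: relevant, P@10 = 6/10 = 3/5
Position 11: not relevant
Sum of P@k = 1 + 1 + 1 + 1 + 5/6 + 3/5 = 163/30
AP = 163/30 / 6 = 163/180

163/180


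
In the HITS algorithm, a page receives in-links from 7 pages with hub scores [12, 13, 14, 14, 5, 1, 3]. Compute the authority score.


Authority = sum of hub scores of in-linkers
In-link 1: hub score = 12
In-link 2: hub score = 13
In-link 3: hub score = 14
In-link 4: hub score = 14
In-link 5: hub score = 5
In-link 6: hub score = 1
In-link 7: hub score = 3
Authority = 12 + 13 + 14 + 14 + 5 + 1 + 3 = 62

62


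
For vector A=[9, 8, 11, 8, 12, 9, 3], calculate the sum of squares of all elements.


|A|^2 = sum of squared components
A[0]^2 = 9^2 = 81
A[1]^2 = 8^2 = 64
A[2]^2 = 11^2 = 121
A[3]^2 = 8^2 = 64
A[4]^2 = 12^2 = 144
A[5]^2 = 9^2 = 81
A[6]^2 = 3^2 = 9
Sum = 81 + 64 + 121 + 64 + 144 + 81 + 9 = 564

564


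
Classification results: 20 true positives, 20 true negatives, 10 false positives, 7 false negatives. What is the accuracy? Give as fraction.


Accuracy = (TP + TN) / (TP + TN + FP + FN)
TP + TN = 20 + 20 = 40
Total = 20 + 20 + 10 + 7 = 57
Accuracy = 40 / 57 = 40/57

40/57


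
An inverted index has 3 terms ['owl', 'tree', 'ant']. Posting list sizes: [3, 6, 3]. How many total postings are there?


Summing posting list sizes:
'owl': 3 postings
'tree': 6 postings
'ant': 3 postings
Total = 3 + 6 + 3 = 12

12


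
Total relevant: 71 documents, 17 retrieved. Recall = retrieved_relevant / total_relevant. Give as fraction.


Recall = retrieved_relevant / total_relevant
= 17 / 71
= 17 / (17 + 54)
= 17/71

17/71


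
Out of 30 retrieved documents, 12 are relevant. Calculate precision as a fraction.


Precision = relevant_retrieved / total_retrieved
= 12 / 30
= 12 / (12 + 18)
= 2/5

2/5


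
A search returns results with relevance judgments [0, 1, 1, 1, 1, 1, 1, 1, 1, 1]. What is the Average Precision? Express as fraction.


Computing P@k for each relevant position:
Position 1: not relevant
Position 2: relevant, P@2 = 1/2 = 1/2
Position 3: relevant, P@3 = 2/3 = 2/3
Position 4: relevant, P@4 = 3/4 = 3/4
Position 5: relevant, P@5 = 4/5 = 4/5
Position 6: relevant, P@6 = 5/6 = 5/6
Position 7: relevant, P@7 = 6/7 = 6/7
Position 8: relevant, P@8 = 7/8 = 7/8
Position 9: relevant, P@9 = 8/9 = 8/9
Position 10: relevant, P@10 = 9/10 = 9/10
Sum of P@k = 1/2 + 2/3 + 3/4 + 4/5 + 5/6 + 6/7 + 7/8 + 8/9 + 9/10 = 17819/2520
AP = 17819/2520 / 9 = 17819/22680

17819/22680


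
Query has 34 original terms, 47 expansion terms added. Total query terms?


Original terms: 34
Expansion terms: 47
Total = 34 + 47 = 81

81


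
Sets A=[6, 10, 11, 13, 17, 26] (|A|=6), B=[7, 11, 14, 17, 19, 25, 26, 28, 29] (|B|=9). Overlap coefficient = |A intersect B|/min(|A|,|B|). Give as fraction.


A intersect B = [11, 17, 26]
|A intersect B| = 3
min(|A|, |B|) = min(6, 9) = 6
Overlap = 3 / 6 = 1/2

1/2


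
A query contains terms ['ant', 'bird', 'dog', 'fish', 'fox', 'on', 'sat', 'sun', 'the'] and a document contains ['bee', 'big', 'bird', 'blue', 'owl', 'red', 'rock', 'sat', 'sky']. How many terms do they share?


Query terms: ['ant', 'bird', 'dog', 'fish', 'fox', 'on', 'sat', 'sun', 'the']
Document terms: ['bee', 'big', 'bird', 'blue', 'owl', 'red', 'rock', 'sat', 'sky']
Common terms: ['bird', 'sat']
Overlap count = 2

2


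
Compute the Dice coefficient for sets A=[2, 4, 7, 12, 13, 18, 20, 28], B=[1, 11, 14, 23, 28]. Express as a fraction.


A intersect B = [28]
|A intersect B| = 1
|A| = 8, |B| = 5
Dice = 2*1 / (8+5)
= 2 / 13 = 2/13

2/13


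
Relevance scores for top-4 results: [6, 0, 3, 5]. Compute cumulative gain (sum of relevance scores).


Cumulative Gain = sum of relevance scores
Position 1: rel=6, running sum=6
Position 2: rel=0, running sum=6
Position 3: rel=3, running sum=9
Position 4: rel=5, running sum=14
CG = 14

14


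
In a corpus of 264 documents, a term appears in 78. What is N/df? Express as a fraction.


IDF ratio = N / df
= 264 / 78
= 44/13

44/13


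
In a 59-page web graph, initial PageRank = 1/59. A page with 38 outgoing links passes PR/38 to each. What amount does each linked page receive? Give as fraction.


Initial PR = 1/59 = 1/59
Outlinks = 38
Contribution per link = PR / outlinks
= 1/59 / 38
= 1/2242

1/2242


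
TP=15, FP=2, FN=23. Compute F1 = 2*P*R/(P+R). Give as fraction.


F1 = 2 * P * R / (P + R)
P = TP/(TP+FP) = 15/17 = 15/17
R = TP/(TP+FN) = 15/38 = 15/38
2 * P * R = 2 * 15/17 * 15/38 = 225/323
P + R = 15/17 + 15/38 = 825/646
F1 = 225/323 / 825/646 = 6/11

6/11


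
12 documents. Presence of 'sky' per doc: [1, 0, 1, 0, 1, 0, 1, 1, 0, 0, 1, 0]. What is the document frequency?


Checking each document for 'sky':
Doc 1: present
Doc 2: absent
Doc 3: present
Doc 4: absent
Doc 5: present
Doc 6: absent
Doc 7: present
Doc 8: present
Doc 9: absent
Doc 10: absent
Doc 11: present
Doc 12: absent
df = sum of presences = 1 + 0 + 1 + 0 + 1 + 0 + 1 + 1 + 0 + 0 + 1 + 0 = 6

6


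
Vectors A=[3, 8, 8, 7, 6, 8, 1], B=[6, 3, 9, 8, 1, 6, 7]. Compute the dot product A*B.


Dot product = sum of element-wise products
A[0]*B[0] = 3*6 = 18
A[1]*B[1] = 8*3 = 24
A[2]*B[2] = 8*9 = 72
A[3]*B[3] = 7*8 = 56
A[4]*B[4] = 6*1 = 6
A[5]*B[5] = 8*6 = 48
A[6]*B[6] = 1*7 = 7
Sum = 18 + 24 + 72 + 56 + 6 + 48 + 7 = 231

231


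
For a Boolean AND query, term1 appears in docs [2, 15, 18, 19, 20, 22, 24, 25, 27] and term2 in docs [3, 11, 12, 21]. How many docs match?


Boolean AND: find intersection of posting lists
term1 docs: [2, 15, 18, 19, 20, 22, 24, 25, 27]
term2 docs: [3, 11, 12, 21]
Intersection: []
|intersection| = 0

0


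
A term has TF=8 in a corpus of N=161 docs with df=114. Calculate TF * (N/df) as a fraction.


TF * (N/df)
= 8 * (161/114)
= 8 * 161/114
= 644/57

644/57


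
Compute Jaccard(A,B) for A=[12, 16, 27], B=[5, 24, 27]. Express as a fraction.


A intersect B = [27]
|A intersect B| = 1
A union B = [5, 12, 16, 24, 27]
|A union B| = 5
Jaccard = 1/5 = 1/5

1/5


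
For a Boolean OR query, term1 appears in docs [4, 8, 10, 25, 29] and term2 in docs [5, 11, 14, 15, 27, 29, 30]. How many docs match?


Boolean OR: find union of posting lists
term1 docs: [4, 8, 10, 25, 29]
term2 docs: [5, 11, 14, 15, 27, 29, 30]
Union: [4, 5, 8, 10, 11, 14, 15, 25, 27, 29, 30]
|union| = 11

11


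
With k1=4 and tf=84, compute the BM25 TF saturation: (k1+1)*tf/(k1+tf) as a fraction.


BM25 TF component = (k1+1)*tf / (k1+tf)
k1 = 4, tf = 84
Numerator = (4+1)*84 = 420
Denominator = 4 + 84 = 88
= 420/88 = 105/22

105/22


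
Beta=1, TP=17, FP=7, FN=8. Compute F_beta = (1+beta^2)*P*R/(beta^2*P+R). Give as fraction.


P = TP/(TP+FP) = 17/24 = 17/24
R = TP/(TP+FN) = 17/25 = 17/25
beta^2 = 1^2 = 1
(1 + beta^2) = 2
Numerator = (1+beta^2)*P*R = 289/300
Denominator = beta^2*P + R = 17/24 + 17/25 = 833/600
F_beta = 34/49

34/49


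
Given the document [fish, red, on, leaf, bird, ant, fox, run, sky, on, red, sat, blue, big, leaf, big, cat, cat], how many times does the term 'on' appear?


Document has 18 words
Scanning for 'on':
Found at positions: [2, 9]
Count = 2

2


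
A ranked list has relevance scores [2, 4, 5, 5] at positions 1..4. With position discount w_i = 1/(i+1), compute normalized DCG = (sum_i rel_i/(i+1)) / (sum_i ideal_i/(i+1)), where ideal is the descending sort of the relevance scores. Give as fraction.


Position discount weights w_i = 1/(i+1) for i=1..4:
Weights = [1/2, 1/3, 1/4, 1/5]
Actual relevance: [2, 4, 5, 5]
DCG = 2/2 + 4/3 + 5/4 + 5/5 = 55/12
Ideal relevance (sorted desc): [5, 5, 4, 2]
Ideal DCG = 5/2 + 5/3 + 4/4 + 2/5 = 167/30
nDCG = DCG / ideal_DCG = 55/12 / 167/30 = 275/334

275/334


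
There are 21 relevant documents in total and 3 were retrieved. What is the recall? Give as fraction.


Recall = retrieved_relevant / total_relevant
= 3 / 21
= 3 / (3 + 18)
= 1/7

1/7


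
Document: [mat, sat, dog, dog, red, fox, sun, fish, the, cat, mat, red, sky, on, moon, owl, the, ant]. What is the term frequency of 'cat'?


Document has 18 words
Scanning for 'cat':
Found at positions: [9]
Count = 1

1


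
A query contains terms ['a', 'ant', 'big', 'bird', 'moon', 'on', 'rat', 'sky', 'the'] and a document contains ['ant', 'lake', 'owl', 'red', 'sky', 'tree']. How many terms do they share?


Query terms: ['a', 'ant', 'big', 'bird', 'moon', 'on', 'rat', 'sky', 'the']
Document terms: ['ant', 'lake', 'owl', 'red', 'sky', 'tree']
Common terms: ['ant', 'sky']
Overlap count = 2

2


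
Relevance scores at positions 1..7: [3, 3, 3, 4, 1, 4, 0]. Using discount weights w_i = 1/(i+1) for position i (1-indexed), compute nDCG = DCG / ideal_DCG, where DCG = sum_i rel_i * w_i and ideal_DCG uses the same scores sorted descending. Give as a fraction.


Position discount weights w_i = 1/(i+1) for i=1..7:
Weights = [1/2, 1/3, 1/4, 1/5, 1/6, 1/7, 1/8]
Actual relevance: [3, 3, 3, 4, 1, 4, 0]
DCG = 3/2 + 3/3 + 3/4 + 4/5 + 1/6 + 4/7 + 0/8 = 2011/420
Ideal relevance (sorted desc): [4, 4, 3, 3, 3, 1, 0]
Ideal DCG = 4/2 + 4/3 + 3/4 + 3/5 + 3/6 + 1/7 + 0/8 = 2237/420
nDCG = DCG / ideal_DCG = 2011/420 / 2237/420 = 2011/2237

2011/2237


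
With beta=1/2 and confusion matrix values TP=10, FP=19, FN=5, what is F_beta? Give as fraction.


P = TP/(TP+FP) = 10/29 = 10/29
R = TP/(TP+FN) = 10/15 = 2/3
beta^2 = 1/2^2 = 1/4
(1 + beta^2) = 5/4
Numerator = (1+beta^2)*P*R = 25/87
Denominator = beta^2*P + R = 5/58 + 2/3 = 131/174
F_beta = 50/131

50/131


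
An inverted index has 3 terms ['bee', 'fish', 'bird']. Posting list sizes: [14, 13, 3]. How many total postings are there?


Summing posting list sizes:
'bee': 14 postings
'fish': 13 postings
'bird': 3 postings
Total = 14 + 13 + 3 = 30

30


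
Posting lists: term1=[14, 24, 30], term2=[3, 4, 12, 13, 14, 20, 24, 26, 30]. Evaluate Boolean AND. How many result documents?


Boolean AND: find intersection of posting lists
term1 docs: [14, 24, 30]
term2 docs: [3, 4, 12, 13, 14, 20, 24, 26, 30]
Intersection: [14, 24, 30]
|intersection| = 3

3


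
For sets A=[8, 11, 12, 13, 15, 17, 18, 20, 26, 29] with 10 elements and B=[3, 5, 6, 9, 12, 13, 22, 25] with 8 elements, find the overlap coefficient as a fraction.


A intersect B = [12, 13]
|A intersect B| = 2
min(|A|, |B|) = min(10, 8) = 8
Overlap = 2 / 8 = 1/4

1/4


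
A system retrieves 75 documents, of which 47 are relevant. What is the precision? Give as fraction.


Precision = relevant_retrieved / total_retrieved
= 47 / 75
= 47 / (47 + 28)
= 47/75

47/75


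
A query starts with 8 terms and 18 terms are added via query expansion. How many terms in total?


Original terms: 8
Expansion terms: 18
Total = 8 + 18 = 26

26


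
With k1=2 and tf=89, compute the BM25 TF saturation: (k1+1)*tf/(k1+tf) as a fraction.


BM25 TF component = (k1+1)*tf / (k1+tf)
k1 = 2, tf = 89
Numerator = (2+1)*89 = 267
Denominator = 2 + 89 = 91
= 267/91 = 267/91

267/91


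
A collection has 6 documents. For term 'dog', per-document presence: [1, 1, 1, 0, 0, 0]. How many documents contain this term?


Checking each document for 'dog':
Doc 1: present
Doc 2: present
Doc 3: present
Doc 4: absent
Doc 5: absent
Doc 6: absent
df = sum of presences = 1 + 1 + 1 + 0 + 0 + 0 = 3

3


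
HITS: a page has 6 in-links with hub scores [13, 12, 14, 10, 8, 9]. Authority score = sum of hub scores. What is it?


Authority = sum of hub scores of in-linkers
In-link 1: hub score = 13
In-link 2: hub score = 12
In-link 3: hub score = 14
In-link 4: hub score = 10
In-link 5: hub score = 8
In-link 6: hub score = 9
Authority = 13 + 12 + 14 + 10 + 8 + 9 = 66

66


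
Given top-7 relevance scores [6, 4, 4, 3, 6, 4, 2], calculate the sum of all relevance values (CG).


Cumulative Gain = sum of relevance scores
Position 1: rel=6, running sum=6
Position 2: rel=4, running sum=10
Position 3: rel=4, running sum=14
Position 4: rel=3, running sum=17
Position 5: rel=6, running sum=23
Position 6: rel=4, running sum=27
Position 7: rel=2, running sum=29
CG = 29

29
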